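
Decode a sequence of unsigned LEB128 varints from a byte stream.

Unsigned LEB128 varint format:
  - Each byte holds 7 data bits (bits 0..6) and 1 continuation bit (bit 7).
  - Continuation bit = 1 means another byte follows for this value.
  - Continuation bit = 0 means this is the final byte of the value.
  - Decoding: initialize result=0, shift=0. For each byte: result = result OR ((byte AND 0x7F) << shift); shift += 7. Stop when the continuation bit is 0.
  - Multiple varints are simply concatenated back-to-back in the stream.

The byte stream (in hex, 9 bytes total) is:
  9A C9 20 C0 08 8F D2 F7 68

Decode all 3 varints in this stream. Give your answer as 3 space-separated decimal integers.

  byte[0]=0x9A cont=1 payload=0x1A=26: acc |= 26<<0 -> acc=26 shift=7
  byte[1]=0xC9 cont=1 payload=0x49=73: acc |= 73<<7 -> acc=9370 shift=14
  byte[2]=0x20 cont=0 payload=0x20=32: acc |= 32<<14 -> acc=533658 shift=21 [end]
Varint 1: bytes[0:3] = 9A C9 20 -> value 533658 (3 byte(s))
  byte[3]=0xC0 cont=1 payload=0x40=64: acc |= 64<<0 -> acc=64 shift=7
  byte[4]=0x08 cont=0 payload=0x08=8: acc |= 8<<7 -> acc=1088 shift=14 [end]
Varint 2: bytes[3:5] = C0 08 -> value 1088 (2 byte(s))
  byte[5]=0x8F cont=1 payload=0x0F=15: acc |= 15<<0 -> acc=15 shift=7
  byte[6]=0xD2 cont=1 payload=0x52=82: acc |= 82<<7 -> acc=10511 shift=14
  byte[7]=0xF7 cont=1 payload=0x77=119: acc |= 119<<14 -> acc=1960207 shift=21
  byte[8]=0x68 cont=0 payload=0x68=104: acc |= 104<<21 -> acc=220064015 shift=28 [end]
Varint 3: bytes[5:9] = 8F D2 F7 68 -> value 220064015 (4 byte(s))

Answer: 533658 1088 220064015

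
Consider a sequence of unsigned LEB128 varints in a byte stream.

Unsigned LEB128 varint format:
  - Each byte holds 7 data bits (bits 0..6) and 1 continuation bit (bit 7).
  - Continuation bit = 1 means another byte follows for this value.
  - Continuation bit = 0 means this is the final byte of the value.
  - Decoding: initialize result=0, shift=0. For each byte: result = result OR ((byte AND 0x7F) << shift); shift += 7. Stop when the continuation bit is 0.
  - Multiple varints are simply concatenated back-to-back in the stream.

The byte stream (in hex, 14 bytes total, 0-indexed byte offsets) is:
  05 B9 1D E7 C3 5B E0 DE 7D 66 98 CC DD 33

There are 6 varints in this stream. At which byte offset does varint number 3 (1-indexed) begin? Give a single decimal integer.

Answer: 3

Derivation:
  byte[0]=0x05 cont=0 payload=0x05=5: acc |= 5<<0 -> acc=5 shift=7 [end]
Varint 1: bytes[0:1] = 05 -> value 5 (1 byte(s))
  byte[1]=0xB9 cont=1 payload=0x39=57: acc |= 57<<0 -> acc=57 shift=7
  byte[2]=0x1D cont=0 payload=0x1D=29: acc |= 29<<7 -> acc=3769 shift=14 [end]
Varint 2: bytes[1:3] = B9 1D -> value 3769 (2 byte(s))
  byte[3]=0xE7 cont=1 payload=0x67=103: acc |= 103<<0 -> acc=103 shift=7
  byte[4]=0xC3 cont=1 payload=0x43=67: acc |= 67<<7 -> acc=8679 shift=14
  byte[5]=0x5B cont=0 payload=0x5B=91: acc |= 91<<14 -> acc=1499623 shift=21 [end]
Varint 3: bytes[3:6] = E7 C3 5B -> value 1499623 (3 byte(s))
  byte[6]=0xE0 cont=1 payload=0x60=96: acc |= 96<<0 -> acc=96 shift=7
  byte[7]=0xDE cont=1 payload=0x5E=94: acc |= 94<<7 -> acc=12128 shift=14
  byte[8]=0x7D cont=0 payload=0x7D=125: acc |= 125<<14 -> acc=2060128 shift=21 [end]
Varint 4: bytes[6:9] = E0 DE 7D -> value 2060128 (3 byte(s))
  byte[9]=0x66 cont=0 payload=0x66=102: acc |= 102<<0 -> acc=102 shift=7 [end]
Varint 5: bytes[9:10] = 66 -> value 102 (1 byte(s))
  byte[10]=0x98 cont=1 payload=0x18=24: acc |= 24<<0 -> acc=24 shift=7
  byte[11]=0xCC cont=1 payload=0x4C=76: acc |= 76<<7 -> acc=9752 shift=14
  byte[12]=0xDD cont=1 payload=0x5D=93: acc |= 93<<14 -> acc=1533464 shift=21
  byte[13]=0x33 cont=0 payload=0x33=51: acc |= 51<<21 -> acc=108488216 shift=28 [end]
Varint 6: bytes[10:14] = 98 CC DD 33 -> value 108488216 (4 byte(s))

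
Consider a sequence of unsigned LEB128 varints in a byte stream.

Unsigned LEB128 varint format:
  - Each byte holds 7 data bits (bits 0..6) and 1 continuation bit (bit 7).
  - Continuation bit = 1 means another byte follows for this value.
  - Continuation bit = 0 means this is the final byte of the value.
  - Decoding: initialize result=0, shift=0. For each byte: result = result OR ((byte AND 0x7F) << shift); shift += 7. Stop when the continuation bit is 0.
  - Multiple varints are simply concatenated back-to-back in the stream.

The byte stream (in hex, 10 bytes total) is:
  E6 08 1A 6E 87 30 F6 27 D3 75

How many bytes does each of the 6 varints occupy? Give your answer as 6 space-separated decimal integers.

  byte[0]=0xE6 cont=1 payload=0x66=102: acc |= 102<<0 -> acc=102 shift=7
  byte[1]=0x08 cont=0 payload=0x08=8: acc |= 8<<7 -> acc=1126 shift=14 [end]
Varint 1: bytes[0:2] = E6 08 -> value 1126 (2 byte(s))
  byte[2]=0x1A cont=0 payload=0x1A=26: acc |= 26<<0 -> acc=26 shift=7 [end]
Varint 2: bytes[2:3] = 1A -> value 26 (1 byte(s))
  byte[3]=0x6E cont=0 payload=0x6E=110: acc |= 110<<0 -> acc=110 shift=7 [end]
Varint 3: bytes[3:4] = 6E -> value 110 (1 byte(s))
  byte[4]=0x87 cont=1 payload=0x07=7: acc |= 7<<0 -> acc=7 shift=7
  byte[5]=0x30 cont=0 payload=0x30=48: acc |= 48<<7 -> acc=6151 shift=14 [end]
Varint 4: bytes[4:6] = 87 30 -> value 6151 (2 byte(s))
  byte[6]=0xF6 cont=1 payload=0x76=118: acc |= 118<<0 -> acc=118 shift=7
  byte[7]=0x27 cont=0 payload=0x27=39: acc |= 39<<7 -> acc=5110 shift=14 [end]
Varint 5: bytes[6:8] = F6 27 -> value 5110 (2 byte(s))
  byte[8]=0xD3 cont=1 payload=0x53=83: acc |= 83<<0 -> acc=83 shift=7
  byte[9]=0x75 cont=0 payload=0x75=117: acc |= 117<<7 -> acc=15059 shift=14 [end]
Varint 6: bytes[8:10] = D3 75 -> value 15059 (2 byte(s))

Answer: 2 1 1 2 2 2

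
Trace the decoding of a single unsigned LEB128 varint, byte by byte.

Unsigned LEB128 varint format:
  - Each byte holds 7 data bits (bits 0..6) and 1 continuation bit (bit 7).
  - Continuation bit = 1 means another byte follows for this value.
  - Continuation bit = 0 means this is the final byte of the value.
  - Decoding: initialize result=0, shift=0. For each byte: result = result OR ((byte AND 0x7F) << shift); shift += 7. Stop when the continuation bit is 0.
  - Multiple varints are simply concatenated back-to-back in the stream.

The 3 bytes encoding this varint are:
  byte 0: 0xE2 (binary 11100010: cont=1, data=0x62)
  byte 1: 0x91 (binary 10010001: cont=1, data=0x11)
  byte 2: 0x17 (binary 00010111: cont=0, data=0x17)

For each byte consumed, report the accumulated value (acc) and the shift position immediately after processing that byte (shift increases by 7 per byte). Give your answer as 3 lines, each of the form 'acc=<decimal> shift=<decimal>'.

byte 0=0xE2: payload=0x62=98, contrib = 98<<0 = 98; acc -> 98, shift -> 7
byte 1=0x91: payload=0x11=17, contrib = 17<<7 = 2176; acc -> 2274, shift -> 14
byte 2=0x17: payload=0x17=23, contrib = 23<<14 = 376832; acc -> 379106, shift -> 21

Answer: acc=98 shift=7
acc=2274 shift=14
acc=379106 shift=21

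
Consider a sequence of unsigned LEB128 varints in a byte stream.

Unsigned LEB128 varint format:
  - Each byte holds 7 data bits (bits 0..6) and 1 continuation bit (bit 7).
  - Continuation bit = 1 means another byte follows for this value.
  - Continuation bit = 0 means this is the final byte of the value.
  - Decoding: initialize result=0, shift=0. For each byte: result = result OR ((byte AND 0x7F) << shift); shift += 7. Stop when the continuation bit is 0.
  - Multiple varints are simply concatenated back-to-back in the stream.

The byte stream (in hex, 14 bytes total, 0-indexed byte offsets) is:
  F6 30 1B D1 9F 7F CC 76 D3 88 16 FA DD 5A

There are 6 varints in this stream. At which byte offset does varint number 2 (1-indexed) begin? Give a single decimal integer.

  byte[0]=0xF6 cont=1 payload=0x76=118: acc |= 118<<0 -> acc=118 shift=7
  byte[1]=0x30 cont=0 payload=0x30=48: acc |= 48<<7 -> acc=6262 shift=14 [end]
Varint 1: bytes[0:2] = F6 30 -> value 6262 (2 byte(s))
  byte[2]=0x1B cont=0 payload=0x1B=27: acc |= 27<<0 -> acc=27 shift=7 [end]
Varint 2: bytes[2:3] = 1B -> value 27 (1 byte(s))
  byte[3]=0xD1 cont=1 payload=0x51=81: acc |= 81<<0 -> acc=81 shift=7
  byte[4]=0x9F cont=1 payload=0x1F=31: acc |= 31<<7 -> acc=4049 shift=14
  byte[5]=0x7F cont=0 payload=0x7F=127: acc |= 127<<14 -> acc=2084817 shift=21 [end]
Varint 3: bytes[3:6] = D1 9F 7F -> value 2084817 (3 byte(s))
  byte[6]=0xCC cont=1 payload=0x4C=76: acc |= 76<<0 -> acc=76 shift=7
  byte[7]=0x76 cont=0 payload=0x76=118: acc |= 118<<7 -> acc=15180 shift=14 [end]
Varint 4: bytes[6:8] = CC 76 -> value 15180 (2 byte(s))
  byte[8]=0xD3 cont=1 payload=0x53=83: acc |= 83<<0 -> acc=83 shift=7
  byte[9]=0x88 cont=1 payload=0x08=8: acc |= 8<<7 -> acc=1107 shift=14
  byte[10]=0x16 cont=0 payload=0x16=22: acc |= 22<<14 -> acc=361555 shift=21 [end]
Varint 5: bytes[8:11] = D3 88 16 -> value 361555 (3 byte(s))
  byte[11]=0xFA cont=1 payload=0x7A=122: acc |= 122<<0 -> acc=122 shift=7
  byte[12]=0xDD cont=1 payload=0x5D=93: acc |= 93<<7 -> acc=12026 shift=14
  byte[13]=0x5A cont=0 payload=0x5A=90: acc |= 90<<14 -> acc=1486586 shift=21 [end]
Varint 6: bytes[11:14] = FA DD 5A -> value 1486586 (3 byte(s))

Answer: 2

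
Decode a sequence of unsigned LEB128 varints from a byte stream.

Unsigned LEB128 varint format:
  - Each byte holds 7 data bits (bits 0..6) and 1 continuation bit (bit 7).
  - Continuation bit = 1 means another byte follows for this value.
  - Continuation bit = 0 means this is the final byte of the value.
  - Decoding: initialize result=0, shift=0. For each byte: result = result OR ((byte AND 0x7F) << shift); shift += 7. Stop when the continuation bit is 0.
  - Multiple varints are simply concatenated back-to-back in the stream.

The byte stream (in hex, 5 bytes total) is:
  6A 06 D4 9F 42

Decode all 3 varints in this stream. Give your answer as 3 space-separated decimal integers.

  byte[0]=0x6A cont=0 payload=0x6A=106: acc |= 106<<0 -> acc=106 shift=7 [end]
Varint 1: bytes[0:1] = 6A -> value 106 (1 byte(s))
  byte[1]=0x06 cont=0 payload=0x06=6: acc |= 6<<0 -> acc=6 shift=7 [end]
Varint 2: bytes[1:2] = 06 -> value 6 (1 byte(s))
  byte[2]=0xD4 cont=1 payload=0x54=84: acc |= 84<<0 -> acc=84 shift=7
  byte[3]=0x9F cont=1 payload=0x1F=31: acc |= 31<<7 -> acc=4052 shift=14
  byte[4]=0x42 cont=0 payload=0x42=66: acc |= 66<<14 -> acc=1085396 shift=21 [end]
Varint 3: bytes[2:5] = D4 9F 42 -> value 1085396 (3 byte(s))

Answer: 106 6 1085396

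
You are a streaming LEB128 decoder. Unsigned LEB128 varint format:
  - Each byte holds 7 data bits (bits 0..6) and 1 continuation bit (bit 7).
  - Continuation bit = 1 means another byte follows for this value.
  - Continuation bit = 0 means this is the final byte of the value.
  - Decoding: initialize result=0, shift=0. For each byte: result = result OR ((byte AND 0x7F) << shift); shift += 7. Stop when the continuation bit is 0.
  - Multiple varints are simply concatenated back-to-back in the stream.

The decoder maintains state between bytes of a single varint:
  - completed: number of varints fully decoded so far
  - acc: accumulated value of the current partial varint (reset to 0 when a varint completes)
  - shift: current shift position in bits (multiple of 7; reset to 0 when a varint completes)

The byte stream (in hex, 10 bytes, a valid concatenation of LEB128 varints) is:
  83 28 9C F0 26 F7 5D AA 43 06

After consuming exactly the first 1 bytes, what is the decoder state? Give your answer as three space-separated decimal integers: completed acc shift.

Answer: 0 3 7

Derivation:
byte[0]=0x83 cont=1 payload=0x03: acc |= 3<<0 -> completed=0 acc=3 shift=7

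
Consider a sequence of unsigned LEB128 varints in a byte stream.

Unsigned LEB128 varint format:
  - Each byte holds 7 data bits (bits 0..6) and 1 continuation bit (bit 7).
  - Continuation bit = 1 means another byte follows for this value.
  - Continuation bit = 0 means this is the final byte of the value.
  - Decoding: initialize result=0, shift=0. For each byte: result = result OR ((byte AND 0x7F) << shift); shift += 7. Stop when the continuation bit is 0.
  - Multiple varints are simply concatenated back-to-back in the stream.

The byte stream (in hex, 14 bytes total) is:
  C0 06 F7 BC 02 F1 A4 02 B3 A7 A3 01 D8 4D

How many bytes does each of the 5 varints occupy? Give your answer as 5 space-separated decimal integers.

  byte[0]=0xC0 cont=1 payload=0x40=64: acc |= 64<<0 -> acc=64 shift=7
  byte[1]=0x06 cont=0 payload=0x06=6: acc |= 6<<7 -> acc=832 shift=14 [end]
Varint 1: bytes[0:2] = C0 06 -> value 832 (2 byte(s))
  byte[2]=0xF7 cont=1 payload=0x77=119: acc |= 119<<0 -> acc=119 shift=7
  byte[3]=0xBC cont=1 payload=0x3C=60: acc |= 60<<7 -> acc=7799 shift=14
  byte[4]=0x02 cont=0 payload=0x02=2: acc |= 2<<14 -> acc=40567 shift=21 [end]
Varint 2: bytes[2:5] = F7 BC 02 -> value 40567 (3 byte(s))
  byte[5]=0xF1 cont=1 payload=0x71=113: acc |= 113<<0 -> acc=113 shift=7
  byte[6]=0xA4 cont=1 payload=0x24=36: acc |= 36<<7 -> acc=4721 shift=14
  byte[7]=0x02 cont=0 payload=0x02=2: acc |= 2<<14 -> acc=37489 shift=21 [end]
Varint 3: bytes[5:8] = F1 A4 02 -> value 37489 (3 byte(s))
  byte[8]=0xB3 cont=1 payload=0x33=51: acc |= 51<<0 -> acc=51 shift=7
  byte[9]=0xA7 cont=1 payload=0x27=39: acc |= 39<<7 -> acc=5043 shift=14
  byte[10]=0xA3 cont=1 payload=0x23=35: acc |= 35<<14 -> acc=578483 shift=21
  byte[11]=0x01 cont=0 payload=0x01=1: acc |= 1<<21 -> acc=2675635 shift=28 [end]
Varint 4: bytes[8:12] = B3 A7 A3 01 -> value 2675635 (4 byte(s))
  byte[12]=0xD8 cont=1 payload=0x58=88: acc |= 88<<0 -> acc=88 shift=7
  byte[13]=0x4D cont=0 payload=0x4D=77: acc |= 77<<7 -> acc=9944 shift=14 [end]
Varint 5: bytes[12:14] = D8 4D -> value 9944 (2 byte(s))

Answer: 2 3 3 4 2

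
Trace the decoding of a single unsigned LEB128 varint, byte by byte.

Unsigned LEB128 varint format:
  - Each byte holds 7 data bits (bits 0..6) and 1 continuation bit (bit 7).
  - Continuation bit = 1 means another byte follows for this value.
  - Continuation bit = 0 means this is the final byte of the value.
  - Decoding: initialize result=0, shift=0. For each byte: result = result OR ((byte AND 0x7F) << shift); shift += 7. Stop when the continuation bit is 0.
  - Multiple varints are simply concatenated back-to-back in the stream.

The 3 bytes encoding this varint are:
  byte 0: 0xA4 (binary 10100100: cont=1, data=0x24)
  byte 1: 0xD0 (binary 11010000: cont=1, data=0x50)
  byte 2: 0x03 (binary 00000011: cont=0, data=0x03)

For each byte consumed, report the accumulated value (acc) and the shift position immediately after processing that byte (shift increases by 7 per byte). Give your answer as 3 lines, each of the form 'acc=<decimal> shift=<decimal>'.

Answer: acc=36 shift=7
acc=10276 shift=14
acc=59428 shift=21

Derivation:
byte 0=0xA4: payload=0x24=36, contrib = 36<<0 = 36; acc -> 36, shift -> 7
byte 1=0xD0: payload=0x50=80, contrib = 80<<7 = 10240; acc -> 10276, shift -> 14
byte 2=0x03: payload=0x03=3, contrib = 3<<14 = 49152; acc -> 59428, shift -> 21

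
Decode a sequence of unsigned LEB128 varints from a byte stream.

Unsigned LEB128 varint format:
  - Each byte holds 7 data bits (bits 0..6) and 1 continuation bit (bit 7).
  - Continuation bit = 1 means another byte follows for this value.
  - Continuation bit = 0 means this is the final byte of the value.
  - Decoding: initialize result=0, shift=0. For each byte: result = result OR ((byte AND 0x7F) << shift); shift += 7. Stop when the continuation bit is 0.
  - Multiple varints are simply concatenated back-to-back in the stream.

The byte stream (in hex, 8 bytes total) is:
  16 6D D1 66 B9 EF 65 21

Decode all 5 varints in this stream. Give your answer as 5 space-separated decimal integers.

  byte[0]=0x16 cont=0 payload=0x16=22: acc |= 22<<0 -> acc=22 shift=7 [end]
Varint 1: bytes[0:1] = 16 -> value 22 (1 byte(s))
  byte[1]=0x6D cont=0 payload=0x6D=109: acc |= 109<<0 -> acc=109 shift=7 [end]
Varint 2: bytes[1:2] = 6D -> value 109 (1 byte(s))
  byte[2]=0xD1 cont=1 payload=0x51=81: acc |= 81<<0 -> acc=81 shift=7
  byte[3]=0x66 cont=0 payload=0x66=102: acc |= 102<<7 -> acc=13137 shift=14 [end]
Varint 3: bytes[2:4] = D1 66 -> value 13137 (2 byte(s))
  byte[4]=0xB9 cont=1 payload=0x39=57: acc |= 57<<0 -> acc=57 shift=7
  byte[5]=0xEF cont=1 payload=0x6F=111: acc |= 111<<7 -> acc=14265 shift=14
  byte[6]=0x65 cont=0 payload=0x65=101: acc |= 101<<14 -> acc=1669049 shift=21 [end]
Varint 4: bytes[4:7] = B9 EF 65 -> value 1669049 (3 byte(s))
  byte[7]=0x21 cont=0 payload=0x21=33: acc |= 33<<0 -> acc=33 shift=7 [end]
Varint 5: bytes[7:8] = 21 -> value 33 (1 byte(s))

Answer: 22 109 13137 1669049 33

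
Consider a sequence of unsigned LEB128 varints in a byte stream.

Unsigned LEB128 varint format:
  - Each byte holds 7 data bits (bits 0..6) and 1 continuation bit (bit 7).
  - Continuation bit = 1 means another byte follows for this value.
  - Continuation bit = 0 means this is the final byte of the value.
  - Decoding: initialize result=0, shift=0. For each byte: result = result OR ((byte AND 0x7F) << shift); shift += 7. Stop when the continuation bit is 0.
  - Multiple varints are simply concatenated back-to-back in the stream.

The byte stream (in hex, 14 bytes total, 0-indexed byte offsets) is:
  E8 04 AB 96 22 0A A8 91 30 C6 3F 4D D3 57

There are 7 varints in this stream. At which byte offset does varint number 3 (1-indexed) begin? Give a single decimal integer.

Answer: 5

Derivation:
  byte[0]=0xE8 cont=1 payload=0x68=104: acc |= 104<<0 -> acc=104 shift=7
  byte[1]=0x04 cont=0 payload=0x04=4: acc |= 4<<7 -> acc=616 shift=14 [end]
Varint 1: bytes[0:2] = E8 04 -> value 616 (2 byte(s))
  byte[2]=0xAB cont=1 payload=0x2B=43: acc |= 43<<0 -> acc=43 shift=7
  byte[3]=0x96 cont=1 payload=0x16=22: acc |= 22<<7 -> acc=2859 shift=14
  byte[4]=0x22 cont=0 payload=0x22=34: acc |= 34<<14 -> acc=559915 shift=21 [end]
Varint 2: bytes[2:5] = AB 96 22 -> value 559915 (3 byte(s))
  byte[5]=0x0A cont=0 payload=0x0A=10: acc |= 10<<0 -> acc=10 shift=7 [end]
Varint 3: bytes[5:6] = 0A -> value 10 (1 byte(s))
  byte[6]=0xA8 cont=1 payload=0x28=40: acc |= 40<<0 -> acc=40 shift=7
  byte[7]=0x91 cont=1 payload=0x11=17: acc |= 17<<7 -> acc=2216 shift=14
  byte[8]=0x30 cont=0 payload=0x30=48: acc |= 48<<14 -> acc=788648 shift=21 [end]
Varint 4: bytes[6:9] = A8 91 30 -> value 788648 (3 byte(s))
  byte[9]=0xC6 cont=1 payload=0x46=70: acc |= 70<<0 -> acc=70 shift=7
  byte[10]=0x3F cont=0 payload=0x3F=63: acc |= 63<<7 -> acc=8134 shift=14 [end]
Varint 5: bytes[9:11] = C6 3F -> value 8134 (2 byte(s))
  byte[11]=0x4D cont=0 payload=0x4D=77: acc |= 77<<0 -> acc=77 shift=7 [end]
Varint 6: bytes[11:12] = 4D -> value 77 (1 byte(s))
  byte[12]=0xD3 cont=1 payload=0x53=83: acc |= 83<<0 -> acc=83 shift=7
  byte[13]=0x57 cont=0 payload=0x57=87: acc |= 87<<7 -> acc=11219 shift=14 [end]
Varint 7: bytes[12:14] = D3 57 -> value 11219 (2 byte(s))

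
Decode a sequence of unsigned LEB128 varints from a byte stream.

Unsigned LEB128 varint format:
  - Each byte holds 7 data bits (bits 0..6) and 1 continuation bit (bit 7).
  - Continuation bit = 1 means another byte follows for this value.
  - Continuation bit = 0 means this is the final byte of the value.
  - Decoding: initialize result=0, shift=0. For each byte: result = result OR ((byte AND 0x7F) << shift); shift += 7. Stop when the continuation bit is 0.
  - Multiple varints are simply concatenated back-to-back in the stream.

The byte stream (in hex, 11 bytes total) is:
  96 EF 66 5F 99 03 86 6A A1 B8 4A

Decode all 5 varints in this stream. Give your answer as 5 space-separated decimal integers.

Answer: 1685398 95 409 13574 1219617

Derivation:
  byte[0]=0x96 cont=1 payload=0x16=22: acc |= 22<<0 -> acc=22 shift=7
  byte[1]=0xEF cont=1 payload=0x6F=111: acc |= 111<<7 -> acc=14230 shift=14
  byte[2]=0x66 cont=0 payload=0x66=102: acc |= 102<<14 -> acc=1685398 shift=21 [end]
Varint 1: bytes[0:3] = 96 EF 66 -> value 1685398 (3 byte(s))
  byte[3]=0x5F cont=0 payload=0x5F=95: acc |= 95<<0 -> acc=95 shift=7 [end]
Varint 2: bytes[3:4] = 5F -> value 95 (1 byte(s))
  byte[4]=0x99 cont=1 payload=0x19=25: acc |= 25<<0 -> acc=25 shift=7
  byte[5]=0x03 cont=0 payload=0x03=3: acc |= 3<<7 -> acc=409 shift=14 [end]
Varint 3: bytes[4:6] = 99 03 -> value 409 (2 byte(s))
  byte[6]=0x86 cont=1 payload=0x06=6: acc |= 6<<0 -> acc=6 shift=7
  byte[7]=0x6A cont=0 payload=0x6A=106: acc |= 106<<7 -> acc=13574 shift=14 [end]
Varint 4: bytes[6:8] = 86 6A -> value 13574 (2 byte(s))
  byte[8]=0xA1 cont=1 payload=0x21=33: acc |= 33<<0 -> acc=33 shift=7
  byte[9]=0xB8 cont=1 payload=0x38=56: acc |= 56<<7 -> acc=7201 shift=14
  byte[10]=0x4A cont=0 payload=0x4A=74: acc |= 74<<14 -> acc=1219617 shift=21 [end]
Varint 5: bytes[8:11] = A1 B8 4A -> value 1219617 (3 byte(s))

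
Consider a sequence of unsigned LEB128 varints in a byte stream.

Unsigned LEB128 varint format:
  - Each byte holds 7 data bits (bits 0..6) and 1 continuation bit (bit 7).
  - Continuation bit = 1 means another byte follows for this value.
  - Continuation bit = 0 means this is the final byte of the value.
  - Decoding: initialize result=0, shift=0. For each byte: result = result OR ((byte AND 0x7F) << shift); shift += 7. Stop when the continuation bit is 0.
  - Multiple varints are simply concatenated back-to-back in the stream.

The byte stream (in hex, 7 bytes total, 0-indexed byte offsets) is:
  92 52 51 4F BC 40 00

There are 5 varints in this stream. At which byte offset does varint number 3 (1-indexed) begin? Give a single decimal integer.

Answer: 3

Derivation:
  byte[0]=0x92 cont=1 payload=0x12=18: acc |= 18<<0 -> acc=18 shift=7
  byte[1]=0x52 cont=0 payload=0x52=82: acc |= 82<<7 -> acc=10514 shift=14 [end]
Varint 1: bytes[0:2] = 92 52 -> value 10514 (2 byte(s))
  byte[2]=0x51 cont=0 payload=0x51=81: acc |= 81<<0 -> acc=81 shift=7 [end]
Varint 2: bytes[2:3] = 51 -> value 81 (1 byte(s))
  byte[3]=0x4F cont=0 payload=0x4F=79: acc |= 79<<0 -> acc=79 shift=7 [end]
Varint 3: bytes[3:4] = 4F -> value 79 (1 byte(s))
  byte[4]=0xBC cont=1 payload=0x3C=60: acc |= 60<<0 -> acc=60 shift=7
  byte[5]=0x40 cont=0 payload=0x40=64: acc |= 64<<7 -> acc=8252 shift=14 [end]
Varint 4: bytes[4:6] = BC 40 -> value 8252 (2 byte(s))
  byte[6]=0x00 cont=0 payload=0x00=0: acc |= 0<<0 -> acc=0 shift=7 [end]
Varint 5: bytes[6:7] = 00 -> value 0 (1 byte(s))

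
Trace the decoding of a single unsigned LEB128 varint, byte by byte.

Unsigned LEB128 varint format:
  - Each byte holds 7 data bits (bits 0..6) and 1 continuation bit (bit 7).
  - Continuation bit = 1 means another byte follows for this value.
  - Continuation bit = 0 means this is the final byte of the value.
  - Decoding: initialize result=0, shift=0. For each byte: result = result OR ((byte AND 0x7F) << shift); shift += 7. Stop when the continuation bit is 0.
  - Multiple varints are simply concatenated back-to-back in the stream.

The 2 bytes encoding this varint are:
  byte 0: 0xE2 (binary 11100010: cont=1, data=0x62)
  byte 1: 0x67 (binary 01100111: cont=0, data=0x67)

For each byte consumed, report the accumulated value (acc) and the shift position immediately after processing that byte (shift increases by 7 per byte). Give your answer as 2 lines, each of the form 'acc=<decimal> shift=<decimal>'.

Answer: acc=98 shift=7
acc=13282 shift=14

Derivation:
byte 0=0xE2: payload=0x62=98, contrib = 98<<0 = 98; acc -> 98, shift -> 7
byte 1=0x67: payload=0x67=103, contrib = 103<<7 = 13184; acc -> 13282, shift -> 14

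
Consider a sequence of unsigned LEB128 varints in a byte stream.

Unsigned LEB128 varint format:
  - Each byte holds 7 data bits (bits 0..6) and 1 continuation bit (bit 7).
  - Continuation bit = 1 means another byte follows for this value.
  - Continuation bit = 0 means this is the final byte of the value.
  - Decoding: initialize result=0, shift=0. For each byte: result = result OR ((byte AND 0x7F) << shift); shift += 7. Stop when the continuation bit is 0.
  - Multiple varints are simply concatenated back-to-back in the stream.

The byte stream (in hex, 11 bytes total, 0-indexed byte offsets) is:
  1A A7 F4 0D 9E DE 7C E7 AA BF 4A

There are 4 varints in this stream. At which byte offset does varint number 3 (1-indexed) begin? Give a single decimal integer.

  byte[0]=0x1A cont=0 payload=0x1A=26: acc |= 26<<0 -> acc=26 shift=7 [end]
Varint 1: bytes[0:1] = 1A -> value 26 (1 byte(s))
  byte[1]=0xA7 cont=1 payload=0x27=39: acc |= 39<<0 -> acc=39 shift=7
  byte[2]=0xF4 cont=1 payload=0x74=116: acc |= 116<<7 -> acc=14887 shift=14
  byte[3]=0x0D cont=0 payload=0x0D=13: acc |= 13<<14 -> acc=227879 shift=21 [end]
Varint 2: bytes[1:4] = A7 F4 0D -> value 227879 (3 byte(s))
  byte[4]=0x9E cont=1 payload=0x1E=30: acc |= 30<<0 -> acc=30 shift=7
  byte[5]=0xDE cont=1 payload=0x5E=94: acc |= 94<<7 -> acc=12062 shift=14
  byte[6]=0x7C cont=0 payload=0x7C=124: acc |= 124<<14 -> acc=2043678 shift=21 [end]
Varint 3: bytes[4:7] = 9E DE 7C -> value 2043678 (3 byte(s))
  byte[7]=0xE7 cont=1 payload=0x67=103: acc |= 103<<0 -> acc=103 shift=7
  byte[8]=0xAA cont=1 payload=0x2A=42: acc |= 42<<7 -> acc=5479 shift=14
  byte[9]=0xBF cont=1 payload=0x3F=63: acc |= 63<<14 -> acc=1037671 shift=21
  byte[10]=0x4A cont=0 payload=0x4A=74: acc |= 74<<21 -> acc=156226919 shift=28 [end]
Varint 4: bytes[7:11] = E7 AA BF 4A -> value 156226919 (4 byte(s))

Answer: 4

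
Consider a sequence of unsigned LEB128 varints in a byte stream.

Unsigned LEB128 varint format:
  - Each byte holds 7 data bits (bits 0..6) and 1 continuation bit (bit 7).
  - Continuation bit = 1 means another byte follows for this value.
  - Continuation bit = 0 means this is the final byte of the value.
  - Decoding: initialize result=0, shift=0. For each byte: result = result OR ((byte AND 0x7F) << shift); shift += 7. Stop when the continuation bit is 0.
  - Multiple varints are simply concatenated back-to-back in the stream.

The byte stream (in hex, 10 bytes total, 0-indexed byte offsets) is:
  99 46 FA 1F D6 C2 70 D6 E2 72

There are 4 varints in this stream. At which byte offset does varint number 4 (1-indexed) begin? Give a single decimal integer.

  byte[0]=0x99 cont=1 payload=0x19=25: acc |= 25<<0 -> acc=25 shift=7
  byte[1]=0x46 cont=0 payload=0x46=70: acc |= 70<<7 -> acc=8985 shift=14 [end]
Varint 1: bytes[0:2] = 99 46 -> value 8985 (2 byte(s))
  byte[2]=0xFA cont=1 payload=0x7A=122: acc |= 122<<0 -> acc=122 shift=7
  byte[3]=0x1F cont=0 payload=0x1F=31: acc |= 31<<7 -> acc=4090 shift=14 [end]
Varint 2: bytes[2:4] = FA 1F -> value 4090 (2 byte(s))
  byte[4]=0xD6 cont=1 payload=0x56=86: acc |= 86<<0 -> acc=86 shift=7
  byte[5]=0xC2 cont=1 payload=0x42=66: acc |= 66<<7 -> acc=8534 shift=14
  byte[6]=0x70 cont=0 payload=0x70=112: acc |= 112<<14 -> acc=1843542 shift=21 [end]
Varint 3: bytes[4:7] = D6 C2 70 -> value 1843542 (3 byte(s))
  byte[7]=0xD6 cont=1 payload=0x56=86: acc |= 86<<0 -> acc=86 shift=7
  byte[8]=0xE2 cont=1 payload=0x62=98: acc |= 98<<7 -> acc=12630 shift=14
  byte[9]=0x72 cont=0 payload=0x72=114: acc |= 114<<14 -> acc=1880406 shift=21 [end]
Varint 4: bytes[7:10] = D6 E2 72 -> value 1880406 (3 byte(s))

Answer: 7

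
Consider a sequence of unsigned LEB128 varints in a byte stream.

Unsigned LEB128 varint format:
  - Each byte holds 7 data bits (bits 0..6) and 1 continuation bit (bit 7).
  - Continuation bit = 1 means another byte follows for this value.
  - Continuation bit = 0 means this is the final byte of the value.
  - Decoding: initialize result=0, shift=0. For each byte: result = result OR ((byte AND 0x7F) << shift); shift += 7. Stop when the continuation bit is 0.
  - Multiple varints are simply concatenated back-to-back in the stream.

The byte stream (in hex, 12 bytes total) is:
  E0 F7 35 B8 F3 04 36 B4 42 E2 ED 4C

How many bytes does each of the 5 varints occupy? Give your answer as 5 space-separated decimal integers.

  byte[0]=0xE0 cont=1 payload=0x60=96: acc |= 96<<0 -> acc=96 shift=7
  byte[1]=0xF7 cont=1 payload=0x77=119: acc |= 119<<7 -> acc=15328 shift=14
  byte[2]=0x35 cont=0 payload=0x35=53: acc |= 53<<14 -> acc=883680 shift=21 [end]
Varint 1: bytes[0:3] = E0 F7 35 -> value 883680 (3 byte(s))
  byte[3]=0xB8 cont=1 payload=0x38=56: acc |= 56<<0 -> acc=56 shift=7
  byte[4]=0xF3 cont=1 payload=0x73=115: acc |= 115<<7 -> acc=14776 shift=14
  byte[5]=0x04 cont=0 payload=0x04=4: acc |= 4<<14 -> acc=80312 shift=21 [end]
Varint 2: bytes[3:6] = B8 F3 04 -> value 80312 (3 byte(s))
  byte[6]=0x36 cont=0 payload=0x36=54: acc |= 54<<0 -> acc=54 shift=7 [end]
Varint 3: bytes[6:7] = 36 -> value 54 (1 byte(s))
  byte[7]=0xB4 cont=1 payload=0x34=52: acc |= 52<<0 -> acc=52 shift=7
  byte[8]=0x42 cont=0 payload=0x42=66: acc |= 66<<7 -> acc=8500 shift=14 [end]
Varint 4: bytes[7:9] = B4 42 -> value 8500 (2 byte(s))
  byte[9]=0xE2 cont=1 payload=0x62=98: acc |= 98<<0 -> acc=98 shift=7
  byte[10]=0xED cont=1 payload=0x6D=109: acc |= 109<<7 -> acc=14050 shift=14
  byte[11]=0x4C cont=0 payload=0x4C=76: acc |= 76<<14 -> acc=1259234 shift=21 [end]
Varint 5: bytes[9:12] = E2 ED 4C -> value 1259234 (3 byte(s))

Answer: 3 3 1 2 3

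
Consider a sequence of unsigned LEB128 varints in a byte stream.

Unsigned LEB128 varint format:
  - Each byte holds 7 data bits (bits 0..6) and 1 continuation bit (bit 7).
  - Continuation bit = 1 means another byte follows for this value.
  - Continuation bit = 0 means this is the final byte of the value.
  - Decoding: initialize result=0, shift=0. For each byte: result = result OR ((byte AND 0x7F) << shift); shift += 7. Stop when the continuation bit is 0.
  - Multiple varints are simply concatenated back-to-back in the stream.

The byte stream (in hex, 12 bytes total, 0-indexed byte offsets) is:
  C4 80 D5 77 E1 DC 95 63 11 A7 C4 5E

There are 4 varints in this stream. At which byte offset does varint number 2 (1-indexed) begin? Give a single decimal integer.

  byte[0]=0xC4 cont=1 payload=0x44=68: acc |= 68<<0 -> acc=68 shift=7
  byte[1]=0x80 cont=1 payload=0x00=0: acc |= 0<<7 -> acc=68 shift=14
  byte[2]=0xD5 cont=1 payload=0x55=85: acc |= 85<<14 -> acc=1392708 shift=21
  byte[3]=0x77 cont=0 payload=0x77=119: acc |= 119<<21 -> acc=250953796 shift=28 [end]
Varint 1: bytes[0:4] = C4 80 D5 77 -> value 250953796 (4 byte(s))
  byte[4]=0xE1 cont=1 payload=0x61=97: acc |= 97<<0 -> acc=97 shift=7
  byte[5]=0xDC cont=1 payload=0x5C=92: acc |= 92<<7 -> acc=11873 shift=14
  byte[6]=0x95 cont=1 payload=0x15=21: acc |= 21<<14 -> acc=355937 shift=21
  byte[7]=0x63 cont=0 payload=0x63=99: acc |= 99<<21 -> acc=207973985 shift=28 [end]
Varint 2: bytes[4:8] = E1 DC 95 63 -> value 207973985 (4 byte(s))
  byte[8]=0x11 cont=0 payload=0x11=17: acc |= 17<<0 -> acc=17 shift=7 [end]
Varint 3: bytes[8:9] = 11 -> value 17 (1 byte(s))
  byte[9]=0xA7 cont=1 payload=0x27=39: acc |= 39<<0 -> acc=39 shift=7
  byte[10]=0xC4 cont=1 payload=0x44=68: acc |= 68<<7 -> acc=8743 shift=14
  byte[11]=0x5E cont=0 payload=0x5E=94: acc |= 94<<14 -> acc=1548839 shift=21 [end]
Varint 4: bytes[9:12] = A7 C4 5E -> value 1548839 (3 byte(s))

Answer: 4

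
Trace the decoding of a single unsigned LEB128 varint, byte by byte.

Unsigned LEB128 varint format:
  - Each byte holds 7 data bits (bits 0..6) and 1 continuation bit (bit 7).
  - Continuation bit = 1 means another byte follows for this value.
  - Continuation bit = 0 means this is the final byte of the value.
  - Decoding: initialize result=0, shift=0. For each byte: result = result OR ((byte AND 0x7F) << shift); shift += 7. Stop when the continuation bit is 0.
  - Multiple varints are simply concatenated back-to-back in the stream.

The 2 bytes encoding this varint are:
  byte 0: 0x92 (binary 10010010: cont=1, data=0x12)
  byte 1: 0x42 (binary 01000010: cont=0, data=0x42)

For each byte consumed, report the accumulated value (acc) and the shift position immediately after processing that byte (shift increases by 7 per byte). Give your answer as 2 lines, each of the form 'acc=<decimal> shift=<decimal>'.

Answer: acc=18 shift=7
acc=8466 shift=14

Derivation:
byte 0=0x92: payload=0x12=18, contrib = 18<<0 = 18; acc -> 18, shift -> 7
byte 1=0x42: payload=0x42=66, contrib = 66<<7 = 8448; acc -> 8466, shift -> 14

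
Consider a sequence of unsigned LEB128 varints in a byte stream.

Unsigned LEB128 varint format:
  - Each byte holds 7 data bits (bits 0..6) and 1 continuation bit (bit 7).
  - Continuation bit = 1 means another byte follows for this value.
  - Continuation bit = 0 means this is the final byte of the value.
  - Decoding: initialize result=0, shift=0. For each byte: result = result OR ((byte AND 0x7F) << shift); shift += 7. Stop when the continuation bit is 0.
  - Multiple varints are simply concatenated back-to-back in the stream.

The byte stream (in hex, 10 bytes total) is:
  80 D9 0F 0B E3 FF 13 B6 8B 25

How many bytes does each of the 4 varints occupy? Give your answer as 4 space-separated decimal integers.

  byte[0]=0x80 cont=1 payload=0x00=0: acc |= 0<<0 -> acc=0 shift=7
  byte[1]=0xD9 cont=1 payload=0x59=89: acc |= 89<<7 -> acc=11392 shift=14
  byte[2]=0x0F cont=0 payload=0x0F=15: acc |= 15<<14 -> acc=257152 shift=21 [end]
Varint 1: bytes[0:3] = 80 D9 0F -> value 257152 (3 byte(s))
  byte[3]=0x0B cont=0 payload=0x0B=11: acc |= 11<<0 -> acc=11 shift=7 [end]
Varint 2: bytes[3:4] = 0B -> value 11 (1 byte(s))
  byte[4]=0xE3 cont=1 payload=0x63=99: acc |= 99<<0 -> acc=99 shift=7
  byte[5]=0xFF cont=1 payload=0x7F=127: acc |= 127<<7 -> acc=16355 shift=14
  byte[6]=0x13 cont=0 payload=0x13=19: acc |= 19<<14 -> acc=327651 shift=21 [end]
Varint 3: bytes[4:7] = E3 FF 13 -> value 327651 (3 byte(s))
  byte[7]=0xB6 cont=1 payload=0x36=54: acc |= 54<<0 -> acc=54 shift=7
  byte[8]=0x8B cont=1 payload=0x0B=11: acc |= 11<<7 -> acc=1462 shift=14
  byte[9]=0x25 cont=0 payload=0x25=37: acc |= 37<<14 -> acc=607670 shift=21 [end]
Varint 4: bytes[7:10] = B6 8B 25 -> value 607670 (3 byte(s))

Answer: 3 1 3 3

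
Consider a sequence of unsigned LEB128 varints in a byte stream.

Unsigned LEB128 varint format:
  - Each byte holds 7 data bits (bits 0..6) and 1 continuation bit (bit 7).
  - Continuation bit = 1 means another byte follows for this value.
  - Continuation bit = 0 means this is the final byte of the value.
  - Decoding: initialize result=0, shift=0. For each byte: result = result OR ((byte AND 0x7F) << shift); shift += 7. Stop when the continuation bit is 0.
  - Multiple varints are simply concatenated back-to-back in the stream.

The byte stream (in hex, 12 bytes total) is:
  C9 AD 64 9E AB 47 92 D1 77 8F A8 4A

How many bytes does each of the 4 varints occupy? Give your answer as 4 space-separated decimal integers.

  byte[0]=0xC9 cont=1 payload=0x49=73: acc |= 73<<0 -> acc=73 shift=7
  byte[1]=0xAD cont=1 payload=0x2D=45: acc |= 45<<7 -> acc=5833 shift=14
  byte[2]=0x64 cont=0 payload=0x64=100: acc |= 100<<14 -> acc=1644233 shift=21 [end]
Varint 1: bytes[0:3] = C9 AD 64 -> value 1644233 (3 byte(s))
  byte[3]=0x9E cont=1 payload=0x1E=30: acc |= 30<<0 -> acc=30 shift=7
  byte[4]=0xAB cont=1 payload=0x2B=43: acc |= 43<<7 -> acc=5534 shift=14
  byte[5]=0x47 cont=0 payload=0x47=71: acc |= 71<<14 -> acc=1168798 shift=21 [end]
Varint 2: bytes[3:6] = 9E AB 47 -> value 1168798 (3 byte(s))
  byte[6]=0x92 cont=1 payload=0x12=18: acc |= 18<<0 -> acc=18 shift=7
  byte[7]=0xD1 cont=1 payload=0x51=81: acc |= 81<<7 -> acc=10386 shift=14
  byte[8]=0x77 cont=0 payload=0x77=119: acc |= 119<<14 -> acc=1960082 shift=21 [end]
Varint 3: bytes[6:9] = 92 D1 77 -> value 1960082 (3 byte(s))
  byte[9]=0x8F cont=1 payload=0x0F=15: acc |= 15<<0 -> acc=15 shift=7
  byte[10]=0xA8 cont=1 payload=0x28=40: acc |= 40<<7 -> acc=5135 shift=14
  byte[11]=0x4A cont=0 payload=0x4A=74: acc |= 74<<14 -> acc=1217551 shift=21 [end]
Varint 4: bytes[9:12] = 8F A8 4A -> value 1217551 (3 byte(s))

Answer: 3 3 3 3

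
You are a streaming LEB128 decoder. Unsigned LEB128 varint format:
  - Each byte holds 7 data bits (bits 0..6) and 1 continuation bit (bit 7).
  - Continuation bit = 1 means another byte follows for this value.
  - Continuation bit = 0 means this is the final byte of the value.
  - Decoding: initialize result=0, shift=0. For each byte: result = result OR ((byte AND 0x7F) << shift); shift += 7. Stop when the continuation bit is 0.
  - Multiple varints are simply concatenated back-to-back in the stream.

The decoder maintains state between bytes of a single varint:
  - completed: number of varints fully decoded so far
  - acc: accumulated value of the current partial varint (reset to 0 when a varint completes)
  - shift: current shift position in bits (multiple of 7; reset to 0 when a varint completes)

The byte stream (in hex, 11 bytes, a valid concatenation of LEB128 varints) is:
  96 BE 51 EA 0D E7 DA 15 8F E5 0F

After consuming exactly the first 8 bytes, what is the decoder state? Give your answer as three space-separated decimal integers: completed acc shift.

Answer: 3 0 0

Derivation:
byte[0]=0x96 cont=1 payload=0x16: acc |= 22<<0 -> completed=0 acc=22 shift=7
byte[1]=0xBE cont=1 payload=0x3E: acc |= 62<<7 -> completed=0 acc=7958 shift=14
byte[2]=0x51 cont=0 payload=0x51: varint #1 complete (value=1335062); reset -> completed=1 acc=0 shift=0
byte[3]=0xEA cont=1 payload=0x6A: acc |= 106<<0 -> completed=1 acc=106 shift=7
byte[4]=0x0D cont=0 payload=0x0D: varint #2 complete (value=1770); reset -> completed=2 acc=0 shift=0
byte[5]=0xE7 cont=1 payload=0x67: acc |= 103<<0 -> completed=2 acc=103 shift=7
byte[6]=0xDA cont=1 payload=0x5A: acc |= 90<<7 -> completed=2 acc=11623 shift=14
byte[7]=0x15 cont=0 payload=0x15: varint #3 complete (value=355687); reset -> completed=3 acc=0 shift=0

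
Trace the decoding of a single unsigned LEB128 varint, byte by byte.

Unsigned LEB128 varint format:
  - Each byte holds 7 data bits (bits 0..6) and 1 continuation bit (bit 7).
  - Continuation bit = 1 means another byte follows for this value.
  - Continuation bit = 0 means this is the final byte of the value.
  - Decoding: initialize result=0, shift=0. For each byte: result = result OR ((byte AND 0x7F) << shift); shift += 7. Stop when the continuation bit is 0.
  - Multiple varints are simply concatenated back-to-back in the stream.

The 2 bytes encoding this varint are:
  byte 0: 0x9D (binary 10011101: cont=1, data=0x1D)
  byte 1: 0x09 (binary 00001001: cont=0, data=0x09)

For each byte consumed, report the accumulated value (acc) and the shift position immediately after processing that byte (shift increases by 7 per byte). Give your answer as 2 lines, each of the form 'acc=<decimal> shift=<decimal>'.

Answer: acc=29 shift=7
acc=1181 shift=14

Derivation:
byte 0=0x9D: payload=0x1D=29, contrib = 29<<0 = 29; acc -> 29, shift -> 7
byte 1=0x09: payload=0x09=9, contrib = 9<<7 = 1152; acc -> 1181, shift -> 14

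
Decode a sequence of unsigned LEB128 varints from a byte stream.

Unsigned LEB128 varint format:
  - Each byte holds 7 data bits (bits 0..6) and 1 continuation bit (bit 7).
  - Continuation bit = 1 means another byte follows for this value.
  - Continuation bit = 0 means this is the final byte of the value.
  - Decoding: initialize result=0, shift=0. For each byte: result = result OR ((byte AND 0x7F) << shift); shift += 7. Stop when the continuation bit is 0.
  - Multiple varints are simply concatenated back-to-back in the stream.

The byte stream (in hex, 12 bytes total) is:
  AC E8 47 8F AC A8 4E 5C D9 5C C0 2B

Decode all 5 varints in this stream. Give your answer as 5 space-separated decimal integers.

  byte[0]=0xAC cont=1 payload=0x2C=44: acc |= 44<<0 -> acc=44 shift=7
  byte[1]=0xE8 cont=1 payload=0x68=104: acc |= 104<<7 -> acc=13356 shift=14
  byte[2]=0x47 cont=0 payload=0x47=71: acc |= 71<<14 -> acc=1176620 shift=21 [end]
Varint 1: bytes[0:3] = AC E8 47 -> value 1176620 (3 byte(s))
  byte[3]=0x8F cont=1 payload=0x0F=15: acc |= 15<<0 -> acc=15 shift=7
  byte[4]=0xAC cont=1 payload=0x2C=44: acc |= 44<<7 -> acc=5647 shift=14
  byte[5]=0xA8 cont=1 payload=0x28=40: acc |= 40<<14 -> acc=661007 shift=21
  byte[6]=0x4E cont=0 payload=0x4E=78: acc |= 78<<21 -> acc=164238863 shift=28 [end]
Varint 2: bytes[3:7] = 8F AC A8 4E -> value 164238863 (4 byte(s))
  byte[7]=0x5C cont=0 payload=0x5C=92: acc |= 92<<0 -> acc=92 shift=7 [end]
Varint 3: bytes[7:8] = 5C -> value 92 (1 byte(s))
  byte[8]=0xD9 cont=1 payload=0x59=89: acc |= 89<<0 -> acc=89 shift=7
  byte[9]=0x5C cont=0 payload=0x5C=92: acc |= 92<<7 -> acc=11865 shift=14 [end]
Varint 4: bytes[8:10] = D9 5C -> value 11865 (2 byte(s))
  byte[10]=0xC0 cont=1 payload=0x40=64: acc |= 64<<0 -> acc=64 shift=7
  byte[11]=0x2B cont=0 payload=0x2B=43: acc |= 43<<7 -> acc=5568 shift=14 [end]
Varint 5: bytes[10:12] = C0 2B -> value 5568 (2 byte(s))

Answer: 1176620 164238863 92 11865 5568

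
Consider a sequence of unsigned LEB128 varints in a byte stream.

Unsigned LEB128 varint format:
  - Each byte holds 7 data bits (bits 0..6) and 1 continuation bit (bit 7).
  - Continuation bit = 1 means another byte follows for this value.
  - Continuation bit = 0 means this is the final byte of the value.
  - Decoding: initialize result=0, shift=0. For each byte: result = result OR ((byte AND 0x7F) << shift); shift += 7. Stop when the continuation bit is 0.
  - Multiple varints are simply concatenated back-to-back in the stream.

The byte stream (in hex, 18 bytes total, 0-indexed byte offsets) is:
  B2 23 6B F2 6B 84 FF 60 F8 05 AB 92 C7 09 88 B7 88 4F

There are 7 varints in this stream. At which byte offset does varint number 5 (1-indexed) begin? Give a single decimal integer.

  byte[0]=0xB2 cont=1 payload=0x32=50: acc |= 50<<0 -> acc=50 shift=7
  byte[1]=0x23 cont=0 payload=0x23=35: acc |= 35<<7 -> acc=4530 shift=14 [end]
Varint 1: bytes[0:2] = B2 23 -> value 4530 (2 byte(s))
  byte[2]=0x6B cont=0 payload=0x6B=107: acc |= 107<<0 -> acc=107 shift=7 [end]
Varint 2: bytes[2:3] = 6B -> value 107 (1 byte(s))
  byte[3]=0xF2 cont=1 payload=0x72=114: acc |= 114<<0 -> acc=114 shift=7
  byte[4]=0x6B cont=0 payload=0x6B=107: acc |= 107<<7 -> acc=13810 shift=14 [end]
Varint 3: bytes[3:5] = F2 6B -> value 13810 (2 byte(s))
  byte[5]=0x84 cont=1 payload=0x04=4: acc |= 4<<0 -> acc=4 shift=7
  byte[6]=0xFF cont=1 payload=0x7F=127: acc |= 127<<7 -> acc=16260 shift=14
  byte[7]=0x60 cont=0 payload=0x60=96: acc |= 96<<14 -> acc=1589124 shift=21 [end]
Varint 4: bytes[5:8] = 84 FF 60 -> value 1589124 (3 byte(s))
  byte[8]=0xF8 cont=1 payload=0x78=120: acc |= 120<<0 -> acc=120 shift=7
  byte[9]=0x05 cont=0 payload=0x05=5: acc |= 5<<7 -> acc=760 shift=14 [end]
Varint 5: bytes[8:10] = F8 05 -> value 760 (2 byte(s))
  byte[10]=0xAB cont=1 payload=0x2B=43: acc |= 43<<0 -> acc=43 shift=7
  byte[11]=0x92 cont=1 payload=0x12=18: acc |= 18<<7 -> acc=2347 shift=14
  byte[12]=0xC7 cont=1 payload=0x47=71: acc |= 71<<14 -> acc=1165611 shift=21
  byte[13]=0x09 cont=0 payload=0x09=9: acc |= 9<<21 -> acc=20039979 shift=28 [end]
Varint 6: bytes[10:14] = AB 92 C7 09 -> value 20039979 (4 byte(s))
  byte[14]=0x88 cont=1 payload=0x08=8: acc |= 8<<0 -> acc=8 shift=7
  byte[15]=0xB7 cont=1 payload=0x37=55: acc |= 55<<7 -> acc=7048 shift=14
  byte[16]=0x88 cont=1 payload=0x08=8: acc |= 8<<14 -> acc=138120 shift=21
  byte[17]=0x4F cont=0 payload=0x4F=79: acc |= 79<<21 -> acc=165813128 shift=28 [end]
Varint 7: bytes[14:18] = 88 B7 88 4F -> value 165813128 (4 byte(s))

Answer: 8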